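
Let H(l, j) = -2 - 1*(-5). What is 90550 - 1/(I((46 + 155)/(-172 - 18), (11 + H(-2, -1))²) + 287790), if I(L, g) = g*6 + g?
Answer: 26183619099/289162 ≈ 90550.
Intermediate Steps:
H(l, j) = 3 (H(l, j) = -2 + 5 = 3)
I(L, g) = 7*g (I(L, g) = 6*g + g = 7*g)
90550 - 1/(I((46 + 155)/(-172 - 18), (11 + H(-2, -1))²) + 287790) = 90550 - 1/(7*(11 + 3)² + 287790) = 90550 - 1/(7*14² + 287790) = 90550 - 1/(7*196 + 287790) = 90550 - 1/(1372 + 287790) = 90550 - 1/289162 = 26183619099/289162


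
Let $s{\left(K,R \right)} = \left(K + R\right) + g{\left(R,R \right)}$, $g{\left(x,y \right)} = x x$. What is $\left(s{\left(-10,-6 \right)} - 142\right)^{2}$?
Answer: $14884$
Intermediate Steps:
$g{\left(x,y \right)} = x^{2}$
$s{\left(K,R \right)} = K + R + R^{2}$ ($s{\left(K,R \right)} = \left(K + R\right) + R^{2} = K + R + R^{2}$)
$\left(s{\left(-10,-6 \right)} - 142\right)^{2} = \left(\left(-10 - 6 + \left(-6\right)^{2}\right) - 142\right)^{2} = \left(\left(-10 - 6 + 36\right) - 142\right)^{2} = \left(20 - 142\right)^{2} = \left(-122\right)^{2} = 14884$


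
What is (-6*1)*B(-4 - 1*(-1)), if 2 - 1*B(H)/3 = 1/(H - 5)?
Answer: -153/4 ≈ -38.250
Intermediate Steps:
B(H) = 6 - 3/(-5 + H) (B(H) = 6 - 3/(H - 5) = 6 - 3/(-5 + H))
(-6*1)*B(-4 - 1*(-1)) = (-6*1)*(3*(-11 + 2*(-4 - 1*(-1)))/(-5 + (-4 - 1*(-1)))) = -18*(-11 + 2*(-4 + 1))/(-5 + (-4 + 1)) = -18*(-11 + 2*(-3))/(-5 - 3) = -18*(-11 - 6)/(-8) = -18*(-1)*(-17)/8 = -6*51/8 = -153/4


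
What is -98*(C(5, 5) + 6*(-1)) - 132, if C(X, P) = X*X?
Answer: -1994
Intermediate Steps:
C(X, P) = X**2
-98*(C(5, 5) + 6*(-1)) - 132 = -98*(5**2 + 6*(-1)) - 132 = -98*(25 - 6) - 132 = -98*19 - 132 = -1862 - 132 = -1994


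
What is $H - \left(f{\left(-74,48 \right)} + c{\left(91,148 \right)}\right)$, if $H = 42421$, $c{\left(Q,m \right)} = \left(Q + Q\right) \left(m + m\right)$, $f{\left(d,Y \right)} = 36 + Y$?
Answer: $-11535$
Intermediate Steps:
$c{\left(Q,m \right)} = 4 Q m$ ($c{\left(Q,m \right)} = 2 Q 2 m = 4 Q m$)
$H - \left(f{\left(-74,48 \right)} + c{\left(91,148 \right)}\right) = 42421 - \left(\left(36 + 48\right) + 4 \cdot 91 \cdot 148\right) = 42421 - \left(84 + 53872\right) = 42421 - 53956 = -11535$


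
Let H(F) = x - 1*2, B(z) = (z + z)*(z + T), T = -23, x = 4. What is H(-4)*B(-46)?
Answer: 12696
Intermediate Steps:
B(z) = 2*z*(-23 + z) (B(z) = (z + z)*(z - 23) = (2*z)*(-23 + z) = 2*z*(-23 + z))
H(F) = 2 (H(F) = 4 - 1*2 = 4 - 2 = 2)
H(-4)*B(-46) = 2*(2*(-46)*(-23 - 46)) = 2*(2*(-46)*(-69)) = 2*6348 = 12696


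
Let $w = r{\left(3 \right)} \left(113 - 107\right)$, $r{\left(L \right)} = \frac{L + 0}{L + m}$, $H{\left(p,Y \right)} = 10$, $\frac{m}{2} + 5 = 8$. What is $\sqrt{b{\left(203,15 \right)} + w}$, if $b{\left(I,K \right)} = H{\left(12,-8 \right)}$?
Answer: $2 \sqrt{3} \approx 3.4641$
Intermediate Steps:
$m = 6$ ($m = -10 + 2 \cdot 8 = -10 + 16 = 6$)
$r{\left(L \right)} = \frac{L}{6 + L}$ ($r{\left(L \right)} = \frac{L + 0}{L + 6} = \frac{L}{6 + L}$)
$b{\left(I,K \right)} = 10$
$w = 2$ ($w = \frac{3}{6 + 3} \left(113 - 107\right) = \frac{3}{9} \cdot 6 = 3 \cdot \frac{1}{9} \cdot 6 = \frac{1}{3} \cdot 6 = 2$)
$\sqrt{b{\left(203,15 \right)} + w} = \sqrt{10 + 2} = \sqrt{12} = 2 \sqrt{3}$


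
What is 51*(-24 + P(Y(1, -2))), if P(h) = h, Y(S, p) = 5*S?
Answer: -969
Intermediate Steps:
51*(-24 + P(Y(1, -2))) = 51*(-24 + 5*1) = 51*(-24 + 5) = 51*(-19) = -969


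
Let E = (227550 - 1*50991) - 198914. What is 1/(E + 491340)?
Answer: 1/468985 ≈ 2.1323e-6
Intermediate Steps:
E = -22355 (E = (227550 - 50991) - 198914 = 176559 - 198914 = -22355)
1/(E + 491340) = 1/(-22355 + 491340) = 1/468985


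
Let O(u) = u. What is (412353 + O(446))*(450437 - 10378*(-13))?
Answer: 241632307449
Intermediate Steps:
(412353 + O(446))*(450437 - 10378*(-13)) = (412353 + 446)*(450437 - 10378*(-13)) = 412799*(450437 + 134914) = 412799*585351 = 241632307449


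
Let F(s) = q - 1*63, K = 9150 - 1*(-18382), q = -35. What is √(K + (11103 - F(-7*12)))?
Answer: √38733 ≈ 196.81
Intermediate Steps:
K = 27532 (K = 9150 + 18382 = 27532)
F(s) = -98 (F(s) = -35 - 1*63 = -35 - 63 = -98)
√(K + (11103 - F(-7*12))) = √(27532 + (11103 - 1*(-98))) = √(27532 + (11103 + 98)) = √(27532 + 11201) = √38733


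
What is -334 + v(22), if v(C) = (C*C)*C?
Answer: 10314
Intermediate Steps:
v(C) = C³ (v(C) = C²*C = C³)
-334 + v(22) = -334 + 22³ = -334 + 10648 = 10314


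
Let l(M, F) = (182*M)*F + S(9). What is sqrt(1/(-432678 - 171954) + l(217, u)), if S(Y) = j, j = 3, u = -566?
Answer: I*sqrt(2043006555446596614)/302316 ≈ 4728.0*I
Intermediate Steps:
S(Y) = 3
l(M, F) = 3 + 182*F*M (l(M, F) = (182*M)*F + 3 = 182*F*M + 3 = 3 + 182*F*M)
sqrt(1/(-432678 - 171954) + l(217, u)) = sqrt(1/(-432678 - 171954) + (3 + 182*(-566)*217)) = sqrt(1/(-604632) + (3 - 22353604)) = sqrt(-1/604632 - 22353601) = sqrt(-13515702479833/604632) = I*sqrt(2043006555446596614)/302316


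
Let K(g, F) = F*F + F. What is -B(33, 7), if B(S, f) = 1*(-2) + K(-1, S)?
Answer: -1120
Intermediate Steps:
K(g, F) = F + F² (K(g, F) = F² + F = F + F²)
B(S, f) = -2 + S*(1 + S) (B(S, f) = 1*(-2) + S*(1 + S) = -2 + S*(1 + S))
-B(33, 7) = -(-2 + 33*(1 + 33)) = -(-2 + 33*34) = -(-2 + 1122) = -1*1120 = -1120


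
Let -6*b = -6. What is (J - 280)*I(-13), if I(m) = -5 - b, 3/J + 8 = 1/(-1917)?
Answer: 25800666/15337 ≈ 1682.3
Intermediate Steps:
b = 1 (b = -⅙*(-6) = 1)
J = -5751/15337 (J = 3/(-8 + 1/(-1917)) = 3/(-8 - 1/1917) = 3/(-15337/1917) = 3*(-1917/15337) = -5751/15337 ≈ -0.37498)
I(m) = -6 (I(m) = -5 - 1*1 = -5 - 1 = -6)
(J - 280)*I(-13) = (-5751/15337 - 280)*(-6) = -4300111/15337*(-6) = 25800666/15337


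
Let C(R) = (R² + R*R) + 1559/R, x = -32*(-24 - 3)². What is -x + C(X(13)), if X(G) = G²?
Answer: 13597609/169 ≈ 80459.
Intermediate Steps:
x = -23328 (x = -32*(-27)² = -32*729 = -23328)
C(R) = 2*R² + 1559/R (C(R) = (R² + R²) + 1559/R = 2*R² + 1559/R)
-x + C(X(13)) = -1*(-23328) + (1559 + 2*(13²)³)/(13²) = 23328 + (1559 + 2*169³)/169 = 23328 + (1559 + 2*4826809)/169 = 23328 + (1559 + 9653618)/169 = 23328 + (1/169)*9655177 = 23328 + 9655177/169 = 13597609/169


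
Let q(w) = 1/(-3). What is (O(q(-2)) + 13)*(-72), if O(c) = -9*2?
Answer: 360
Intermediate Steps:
q(w) = -⅓
O(c) = -18
(O(q(-2)) + 13)*(-72) = (-18 + 13)*(-72) = -5*(-72) = 360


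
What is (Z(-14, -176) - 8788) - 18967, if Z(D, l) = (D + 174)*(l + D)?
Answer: -58155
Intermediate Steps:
Z(D, l) = (174 + D)*(D + l)
(Z(-14, -176) - 8788) - 18967 = (((-14)² + 174*(-14) + 174*(-176) - 14*(-176)) - 8788) - 18967 = ((196 - 2436 - 30624 + 2464) - 8788) - 18967 = (-30400 - 8788) - 18967 = -39188 - 18967 = -58155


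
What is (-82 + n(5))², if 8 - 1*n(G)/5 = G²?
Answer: 27889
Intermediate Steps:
n(G) = 40 - 5*G²
(-82 + n(5))² = (-82 + (40 - 5*5²))² = (-82 + (40 - 5*25))² = (-82 + (40 - 125))² = (-82 - 85)² = (-167)² = 27889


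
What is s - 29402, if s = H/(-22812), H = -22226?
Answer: -335348099/11406 ≈ -29401.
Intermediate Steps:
s = 11113/11406 (s = -22226/(-22812) = -22226*(-1/22812) = 11113/11406 ≈ 0.97431)
s - 29402 = 11113/11406 - 29402 = -335348099/11406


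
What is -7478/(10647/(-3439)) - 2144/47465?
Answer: 1220627078362/505359855 ≈ 2415.4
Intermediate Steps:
-7478/(10647/(-3439)) - 2144/47465 = -7478/(10647*(-1/3439)) - 2144*1/47465 = -7478/(-10647/3439) - 2144/47465 = -7478*(-3439/10647) - 2144/47465 = 25716842/10647 - 2144/47465 = 1220627078362/505359855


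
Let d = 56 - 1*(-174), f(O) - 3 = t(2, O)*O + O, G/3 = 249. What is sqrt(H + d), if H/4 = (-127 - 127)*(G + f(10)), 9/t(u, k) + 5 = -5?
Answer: 3*I*sqrt(84754) ≈ 873.38*I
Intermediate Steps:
G = 747 (G = 3*249 = 747)
t(u, k) = -9/10 (t(u, k) = 9/(-5 - 5) = 9/(-10) = 9*(-1/10) = -9/10)
f(O) = 3 + O/10 (f(O) = 3 + (-9*O/10 + O) = 3 + O/10)
d = 230 (d = 56 + 174 = 230)
H = -763016 (H = 4*((-127 - 127)*(747 + (3 + (1/10)*10))) = 4*(-254*(747 + (3 + 1))) = 4*(-254*(747 + 4)) = 4*(-254*751) = 4*(-190754) = -763016)
sqrt(H + d) = sqrt(-763016 + 230) = sqrt(-762786) = 3*I*sqrt(84754)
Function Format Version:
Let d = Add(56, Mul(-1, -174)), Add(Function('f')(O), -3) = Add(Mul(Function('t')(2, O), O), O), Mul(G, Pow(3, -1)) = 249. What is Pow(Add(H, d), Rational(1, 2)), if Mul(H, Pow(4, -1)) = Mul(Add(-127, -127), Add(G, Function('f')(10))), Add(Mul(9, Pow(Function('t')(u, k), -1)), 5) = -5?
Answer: Mul(3, I, Pow(84754, Rational(1, 2))) ≈ Mul(873.38, I)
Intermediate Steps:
G = 747 (G = Mul(3, 249) = 747)
Function('t')(u, k) = Rational(-9, 10) (Function('t')(u, k) = Mul(9, Pow(Add(-5, -5), -1)) = Mul(9, Pow(-10, -1)) = Mul(9, Rational(-1, 10)) = Rational(-9, 10))
Function('f')(O) = Add(3, Mul(Rational(1, 10), O)) (Function('f')(O) = Add(3, Add(Mul(Rational(-9, 10), O), O)) = Add(3, Mul(Rational(1, 10), O)))
d = 230 (d = Add(56, 174) = 230)
H = -763016 (H = Mul(4, Mul(Add(-127, -127), Add(747, Add(3, Mul(Rational(1, 10), 10))))) = Mul(4, Mul(-254, Add(747, Add(3, 1)))) = Mul(4, Mul(-254, Add(747, 4))) = Mul(4, Mul(-254, 751)) = Mul(4, -190754) = -763016)
Pow(Add(H, d), Rational(1, 2)) = Pow(Add(-763016, 230), Rational(1, 2)) = Pow(-762786, Rational(1, 2)) = Mul(3, I, Pow(84754, Rational(1, 2)))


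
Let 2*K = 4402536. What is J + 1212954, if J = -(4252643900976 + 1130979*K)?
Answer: -6742230569394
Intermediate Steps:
K = 2201268 (K = (½)*4402536 = 2201268)
J = -6742231782348 (J = -1130979/(1/(2201268 + 3760144)) = -1130979/(1/5961412) = -1130979/1/5961412 = -1130979*5961412 = -6742231782348)
J + 1212954 = -6742231782348 + 1212954 = -6742230569394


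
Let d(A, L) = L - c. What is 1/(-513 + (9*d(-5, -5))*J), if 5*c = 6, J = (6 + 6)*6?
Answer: -5/22653 ≈ -0.00022072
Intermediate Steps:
J = 72 (J = 12*6 = 72)
c = 6/5 (c = (⅕)*6 = 6/5 ≈ 1.2000)
d(A, L) = -6/5 + L (d(A, L) = L - 1*6/5 = L - 6/5 = -6/5 + L)
1/(-513 + (9*d(-5, -5))*J) = 1/(-513 + (9*(-6/5 - 5))*72) = 1/(-513 + (9*(-31/5))*72) = 1/(-513 - 279/5*72) = 1/(-513 - 20088/5) = 1/(-22653/5) = -5/22653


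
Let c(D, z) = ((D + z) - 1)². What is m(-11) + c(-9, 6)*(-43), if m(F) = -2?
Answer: -690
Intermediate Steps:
c(D, z) = (-1 + D + z)²
m(-11) + c(-9, 6)*(-43) = -2 + (-1 - 9 + 6)²*(-43) = -2 + (-4)²*(-43) = -2 + 16*(-43) = -2 - 688 = -690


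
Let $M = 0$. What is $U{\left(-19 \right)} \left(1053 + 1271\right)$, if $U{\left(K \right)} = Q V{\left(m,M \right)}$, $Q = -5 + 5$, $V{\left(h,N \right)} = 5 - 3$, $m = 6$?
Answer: $0$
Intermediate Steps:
$V{\left(h,N \right)} = 2$ ($V{\left(h,N \right)} = 5 - 3 = 2$)
$Q = 0$
$U{\left(K \right)} = 0$ ($U{\left(K \right)} = 0 \cdot 2 = 0$)
$U{\left(-19 \right)} \left(1053 + 1271\right) = 0 \left(1053 + 1271\right) = 0 \cdot 2324 = 0$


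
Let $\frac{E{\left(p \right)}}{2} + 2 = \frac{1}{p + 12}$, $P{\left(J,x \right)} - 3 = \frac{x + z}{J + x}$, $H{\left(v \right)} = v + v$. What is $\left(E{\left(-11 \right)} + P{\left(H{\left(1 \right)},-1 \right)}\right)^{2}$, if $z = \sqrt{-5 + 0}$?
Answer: $-5$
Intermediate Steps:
$z = i \sqrt{5}$ ($z = \sqrt{-5} = i \sqrt{5} \approx 2.2361 i$)
$H{\left(v \right)} = 2 v$
$P{\left(J,x \right)} = 3 + \frac{x + i \sqrt{5}}{J + x}$
$E{\left(p \right)} = -4 + \frac{2}{12 + p}$ ($E{\left(p \right)} = -4 + \frac{2}{p + 12} = -4 + \frac{2}{12 + p}$)
$\left(E{\left(-11 \right)} + P{\left(H{\left(1 \right)},-1 \right)}\right)^{2} = \left(\frac{2 \left(-23 - -22\right)}{12 - 11} + \frac{3 \cdot 2 \cdot 1 + 4 \left(-1\right) + i \sqrt{5}}{2 \cdot 1 - 1}\right)^{2} = \left(\frac{2 \left(-23 + 22\right)}{1} + \frac{3 \cdot 2 - 4 + i \sqrt{5}}{2 - 1}\right)^{2} = \left(2 \cdot 1 \left(-1\right) + \frac{6 - 4 + i \sqrt{5}}{1}\right)^{2} = \left(-2 + 1 \left(2 + i \sqrt{5}\right)\right)^{2} = \left(-2 + \left(2 + i \sqrt{5}\right)\right)^{2} = \left(i \sqrt{5}\right)^{2} = -5$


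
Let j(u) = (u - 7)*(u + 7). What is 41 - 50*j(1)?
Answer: 2441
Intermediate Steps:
j(u) = (-7 + u)*(7 + u)
41 - 50*j(1) = 41 - 50*(-49 + 1²) = 41 - 50*(-49 + 1) = 41 - 50*(-48) = 41 + 2400 = 2441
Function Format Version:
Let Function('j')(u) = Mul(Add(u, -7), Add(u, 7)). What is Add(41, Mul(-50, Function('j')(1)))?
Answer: 2441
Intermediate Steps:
Function('j')(u) = Mul(Add(-7, u), Add(7, u))
Add(41, Mul(-50, Function('j')(1))) = Add(41, Mul(-50, Add(-49, Pow(1, 2)))) = Add(41, Mul(-50, Add(-49, 1))) = Add(41, Mul(-50, -48)) = Add(41, 2400) = 2441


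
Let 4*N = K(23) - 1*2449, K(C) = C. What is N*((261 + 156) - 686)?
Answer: 326297/2 ≈ 1.6315e+5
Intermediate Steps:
N = -1213/2 (N = (23 - 1*2449)/4 = (23 - 2449)/4 = (¼)*(-2426) = -1213/2 ≈ -606.50)
N*((261 + 156) - 686) = -1213*((261 + 156) - 686)/2 = -1213*(417 - 686)/2 = -1213/2*(-269) = 326297/2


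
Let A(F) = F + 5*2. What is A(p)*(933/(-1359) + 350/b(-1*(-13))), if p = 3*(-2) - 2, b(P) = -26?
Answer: -166636/5889 ≈ -28.296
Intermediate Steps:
p = -8 (p = -6 - 2 = -8)
A(F) = 10 + F (A(F) = F + 10 = 10 + F)
A(p)*(933/(-1359) + 350/b(-1*(-13))) = (10 - 8)*(933/(-1359) + 350/(-26)) = 2*(933*(-1/1359) + 350*(-1/26)) = 2*(-311/453 - 175/13) = 2*(-83318/5889) = -166636/5889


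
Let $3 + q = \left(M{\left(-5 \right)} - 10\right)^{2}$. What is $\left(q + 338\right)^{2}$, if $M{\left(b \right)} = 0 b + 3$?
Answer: $147456$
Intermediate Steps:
$M{\left(b \right)} = 3$ ($M{\left(b \right)} = 0 + 3 = 3$)
$q = 46$ ($q = -3 + \left(3 - 10\right)^{2} = -3 + \left(-7\right)^{2} = -3 + 49 = 46$)
$\left(q + 338\right)^{2} = \left(46 + 338\right)^{2} = 384^{2} = 147456$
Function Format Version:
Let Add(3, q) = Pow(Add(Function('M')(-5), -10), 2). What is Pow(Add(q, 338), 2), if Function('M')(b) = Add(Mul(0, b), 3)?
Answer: 147456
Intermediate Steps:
Function('M')(b) = 3 (Function('M')(b) = Add(0, 3) = 3)
q = 46 (q = Add(-3, Pow(Add(3, -10), 2)) = Add(-3, Pow(-7, 2)) = Add(-3, 49) = 46)
Pow(Add(q, 338), 2) = Pow(Add(46, 338), 2) = Pow(384, 2) = 147456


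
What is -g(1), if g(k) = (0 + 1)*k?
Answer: -1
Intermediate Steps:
g(k) = k (g(k) = 1*k = k)
-g(1) = -1*1 = -1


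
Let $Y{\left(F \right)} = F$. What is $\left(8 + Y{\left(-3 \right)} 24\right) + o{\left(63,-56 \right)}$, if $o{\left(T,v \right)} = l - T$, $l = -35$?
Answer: $-162$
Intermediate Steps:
$o{\left(T,v \right)} = -35 - T$
$\left(8 + Y{\left(-3 \right)} 24\right) + o{\left(63,-56 \right)} = \left(8 - 72\right) - 98 = -64 - 98 = -162$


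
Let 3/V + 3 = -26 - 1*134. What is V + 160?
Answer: 26077/163 ≈ 159.98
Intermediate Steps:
V = -3/163 (V = 3/(-3 + (-26 - 1*134)) = 3/(-3 + (-26 - 134)) = 3/(-3 - 160) = 3/(-163) = 3*(-1/163) = -3/163 ≈ -0.018405)
V + 160 = -3/163 + 160 = 26077/163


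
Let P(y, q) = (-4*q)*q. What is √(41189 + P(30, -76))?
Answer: √18085 ≈ 134.48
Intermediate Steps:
P(y, q) = -4*q²
√(41189 + P(30, -76)) = √(41189 - 4*(-76)²) = √(41189 - 4*5776) = √(41189 - 23104) = √18085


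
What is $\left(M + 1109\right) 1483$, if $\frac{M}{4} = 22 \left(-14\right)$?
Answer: $-182409$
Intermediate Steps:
$M = -1232$ ($M = 4 \cdot 22 \left(-14\right) = 4 \left(-308\right) = -1232$)
$\left(M + 1109\right) 1483 = \left(-1232 + 1109\right) 1483 = \left(-123\right) 1483 = -182409$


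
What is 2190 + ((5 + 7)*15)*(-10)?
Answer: 390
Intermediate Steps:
2190 + ((5 + 7)*15)*(-10) = 2190 + (12*15)*(-10) = 2190 + 180*(-10) = 2190 - 1800 = 390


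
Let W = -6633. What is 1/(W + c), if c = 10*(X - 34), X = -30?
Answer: -1/7273 ≈ -0.00013749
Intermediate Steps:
c = -640 (c = 10*(-30 - 34) = 10*(-64) = -640)
1/(W + c) = 1/(-6633 - 640) = 1/(-7273) = -1/7273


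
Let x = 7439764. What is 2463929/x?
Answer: 2463929/7439764 ≈ 0.33118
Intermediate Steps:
2463929/x = 2463929/7439764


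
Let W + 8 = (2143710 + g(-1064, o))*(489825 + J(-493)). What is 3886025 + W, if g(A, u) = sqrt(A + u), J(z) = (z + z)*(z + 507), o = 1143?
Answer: 1020454863927 + 476021*sqrt(79) ≈ 1.0205e+12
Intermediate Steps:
J(z) = 2*z*(507 + z) (J(z) = (2*z)*(507 + z) = 2*z*(507 + z))
W = 1020450977902 + 476021*sqrt(79) (W = -8 + (2143710 + sqrt(-1064 + 1143))*(489825 + 2*(-493)*(507 - 493)) = -8 + (2143710 + sqrt(79))*(489825 + 2*(-493)*14) = -8 + (2143710 + sqrt(79))*(489825 - 13804) = -8 + (2143710 + sqrt(79))*476021 = -8 + (1020450977910 + 476021*sqrt(79)) = 1020450977902 + 476021*sqrt(79) ≈ 1.0205e+12)
3886025 + W = 3886025 + (1020450977902 + 476021*sqrt(79)) = 1020454863927 + 476021*sqrt(79)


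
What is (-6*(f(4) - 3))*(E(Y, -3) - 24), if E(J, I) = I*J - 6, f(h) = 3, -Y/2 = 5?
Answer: 0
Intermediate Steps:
Y = -10 (Y = -2*5 = -10)
E(J, I) = -6 + I*J
(-6*(f(4) - 3))*(E(Y, -3) - 24) = (-6*(3 - 3))*((-6 - 3*(-10)) - 24) = (-6*0)*((-6 + 30) - 24) = 0*(24 - 24) = 0*0 = 0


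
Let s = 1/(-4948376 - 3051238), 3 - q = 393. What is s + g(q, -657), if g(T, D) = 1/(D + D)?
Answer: -222248/291985911 ≈ -0.00076116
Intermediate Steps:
q = -390 (q = 3 - 1*393 = 3 - 393 = -390)
s = -1/7999614 (s = 1/(-7999614) = -1/7999614 ≈ -1.2501e-7)
g(T, D) = 1/(2*D)
s + g(q, -657) = -1/7999614 + (½)/(-657) = -1/7999614 + (½)*(-1/657) = -1/7999614 - 1/1314 = -222248/291985911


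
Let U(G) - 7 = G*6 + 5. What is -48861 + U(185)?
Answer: -47739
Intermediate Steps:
U(G) = 12 + 6*G (U(G) = 7 + (G*6 + 5) = 7 + (6*G + 5) = 7 + (5 + 6*G) = 12 + 6*G)
-48861 + U(185) = -48861 + (12 + 6*185) = -48861 + (12 + 1110) = -48861 + 1122 = -47739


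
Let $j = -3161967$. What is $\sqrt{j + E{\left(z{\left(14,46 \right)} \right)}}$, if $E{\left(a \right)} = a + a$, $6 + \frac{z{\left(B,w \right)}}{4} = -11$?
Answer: $i \sqrt{3162103} \approx 1778.2 i$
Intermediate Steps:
$z{\left(B,w \right)} = -68$ ($z{\left(B,w \right)} = -24 + 4 \left(-11\right) = -24 - 44 = -68$)
$E{\left(a \right)} = 2 a$
$\sqrt{j + E{\left(z{\left(14,46 \right)} \right)}} = \sqrt{-3161967 + 2 \left(-68\right)} = \sqrt{-3161967 - 136} = \sqrt{-3162103} = i \sqrt{3162103}$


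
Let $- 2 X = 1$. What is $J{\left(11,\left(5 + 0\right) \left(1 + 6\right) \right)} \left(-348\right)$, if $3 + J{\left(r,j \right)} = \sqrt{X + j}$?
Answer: $1044 - 174 \sqrt{138} \approx -1000.0$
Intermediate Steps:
$X = - \frac{1}{2}$ ($X = \left(- \frac{1}{2}\right) 1 = - \frac{1}{2} \approx -0.5$)
$J{\left(r,j \right)} = -3 + \sqrt{- \frac{1}{2} + j}$
$J{\left(11,\left(5 + 0\right) \left(1 + 6\right) \right)} \left(-348\right) = \left(-3 + \frac{\sqrt{-2 + 4 \left(5 + 0\right) \left(1 + 6\right)}}{2}\right) \left(-348\right) = \left(-3 + \frac{\sqrt{-2 + 4 \cdot 5 \cdot 7}}{2}\right) \left(-348\right) = \left(-3 + \frac{\sqrt{-2 + 4 \cdot 35}}{2}\right) \left(-348\right) = \left(-3 + \frac{\sqrt{-2 + 140}}{2}\right) \left(-348\right) = \left(-3 + \frac{\sqrt{138}}{2}\right) \left(-348\right) = 1044 - 174 \sqrt{138}$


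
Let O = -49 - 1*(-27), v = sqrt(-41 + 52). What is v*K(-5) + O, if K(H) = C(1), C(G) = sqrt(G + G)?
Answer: -22 + sqrt(22) ≈ -17.310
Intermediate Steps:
C(G) = sqrt(2)*sqrt(G) (C(G) = sqrt(2*G) = sqrt(2)*sqrt(G))
K(H) = sqrt(2) (K(H) = sqrt(2)*sqrt(1) = sqrt(2)*1 = sqrt(2))
v = sqrt(11) ≈ 3.3166
O = -22 (O = -49 + 27 = -22)
v*K(-5) + O = sqrt(11)*sqrt(2) - 22 = sqrt(22) - 22 = -22 + sqrt(22)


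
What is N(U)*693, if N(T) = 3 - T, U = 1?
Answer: 1386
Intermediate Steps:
N(U)*693 = (3 - 1*1)*693 = (3 - 1)*693 = 2*693 = 1386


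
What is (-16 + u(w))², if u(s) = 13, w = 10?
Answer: 9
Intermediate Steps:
(-16 + u(w))² = (-16 + 13)² = (-3)² = 9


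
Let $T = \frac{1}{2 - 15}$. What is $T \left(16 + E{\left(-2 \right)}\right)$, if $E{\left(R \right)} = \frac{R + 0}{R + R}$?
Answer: $- \frac{33}{26} \approx -1.2692$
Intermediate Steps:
$T = - \frac{1}{13}$ ($T = \frac{1}{-13} = - \frac{1}{13} \approx -0.076923$)
$E{\left(R \right)} = \frac{1}{2}$ ($E{\left(R \right)} = \frac{R}{2 R} = R \frac{1}{2 R} = \frac{1}{2}$)
$T \left(16 + E{\left(-2 \right)}\right) = - \frac{16 + \frac{1}{2}}{13} = \left(- \frac{1}{13}\right) \frac{33}{2} = - \frac{33}{26}$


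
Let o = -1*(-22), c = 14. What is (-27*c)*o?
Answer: -8316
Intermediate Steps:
o = 22
(-27*c)*o = -27*14*22 = -378*22 = -8316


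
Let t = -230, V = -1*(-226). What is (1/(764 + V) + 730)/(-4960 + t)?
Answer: -722701/5138100 ≈ -0.14066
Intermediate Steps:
V = 226
(1/(764 + V) + 730)/(-4960 + t) = (1/(764 + 226) + 730)/(-4960 - 230) = (1/990 + 730)/(-5190) = (1/990 + 730)*(-1/5190) = (722701/990)*(-1/5190) = -722701/5138100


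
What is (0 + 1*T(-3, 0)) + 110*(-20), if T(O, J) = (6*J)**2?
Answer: -2200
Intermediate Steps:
T(O, J) = 36*J**2
(0 + 1*T(-3, 0)) + 110*(-20) = (0 + 1*(36*0**2)) + 110*(-20) = (0 + 1*(36*0)) - 2200 = (0 + 1*0) - 2200 = (0 + 0) - 2200 = 0 - 2200 = -2200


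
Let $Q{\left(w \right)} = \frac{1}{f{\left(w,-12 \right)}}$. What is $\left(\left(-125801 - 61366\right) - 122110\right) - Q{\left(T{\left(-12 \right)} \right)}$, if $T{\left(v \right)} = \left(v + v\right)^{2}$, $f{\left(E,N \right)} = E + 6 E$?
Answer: $- \frac{1247004865}{4032} \approx -3.0928 \cdot 10^{5}$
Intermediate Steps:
$f{\left(E,N \right)} = 7 E$
$T{\left(v \right)} = 4 v^{2}$ ($T{\left(v \right)} = \left(2 v\right)^{2} = 4 v^{2}$)
$Q{\left(w \right)} = \frac{1}{7 w}$
$\left(\left(-125801 - 61366\right) - 122110\right) - Q{\left(T{\left(-12 \right)} \right)} = \left(\left(-125801 - 61366\right) - 122110\right) - \frac{1}{7 \cdot 4 \left(-12\right)^{2}} = \left(-187167 - 122110\right) - \frac{1}{7 \cdot 4 \cdot 144} = -309277 - \frac{1}{7 \cdot 576} = -309277 - \frac{1}{7} \cdot \frac{1}{576} = -309277 - \frac{1}{4032} = - \frac{1247004865}{4032}$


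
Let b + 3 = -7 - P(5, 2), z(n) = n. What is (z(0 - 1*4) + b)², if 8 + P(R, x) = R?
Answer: 121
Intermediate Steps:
P(R, x) = -8 + R
b = -7 (b = -3 + (-7 - (-8 + 5)) = -3 + (-7 - 1*(-3)) = -3 + (-7 + 3) = -3 - 4 = -7)
(z(0 - 1*4) + b)² = ((0 - 1*4) - 7)² = ((0 - 4) - 7)² = (-4 - 7)² = (-11)² = 121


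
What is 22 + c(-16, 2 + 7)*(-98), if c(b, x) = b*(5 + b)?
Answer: -17226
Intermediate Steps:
22 + c(-16, 2 + 7)*(-98) = 22 - 16*(5 - 16)*(-98) = 22 - 16*(-11)*(-98) = 22 + 176*(-98) = 22 - 17248 = -17226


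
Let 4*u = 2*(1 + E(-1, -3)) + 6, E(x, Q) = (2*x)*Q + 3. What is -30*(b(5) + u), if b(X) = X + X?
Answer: -495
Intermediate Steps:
E(x, Q) = 3 + 2*Q*x (E(x, Q) = 2*Q*x + 3 = 3 + 2*Q*x)
b(X) = 2*X
u = 13/2 (u = (2*(1 + (3 + 2*(-3)*(-1))) + 6)/4 = (2*(1 + (3 + 6)) + 6)/4 = (2*(1 + 9) + 6)/4 = (2*10 + 6)/4 = (20 + 6)/4 = (1/4)*26 = 13/2 ≈ 6.5000)
-30*(b(5) + u) = -30*(2*5 + 13/2) = -30*(10 + 13/2) = -30*33/2 = -495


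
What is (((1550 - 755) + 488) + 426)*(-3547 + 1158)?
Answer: -4082801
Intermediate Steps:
(((1550 - 755) + 488) + 426)*(-3547 + 1158) = ((795 + 488) + 426)*(-2389) = (1283 + 426)*(-2389) = 1709*(-2389) = -4082801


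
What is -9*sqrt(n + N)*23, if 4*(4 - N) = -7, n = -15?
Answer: -207*I*sqrt(37)/2 ≈ -629.57*I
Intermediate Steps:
N = 23/4 (N = 4 - 1/4*(-7) = 4 + 7/4 = 23/4 ≈ 5.7500)
-9*sqrt(n + N)*23 = -9*sqrt(-15 + 23/4)*23 = -9*I*sqrt(37)/2*23 = -207*I*sqrt(37)/2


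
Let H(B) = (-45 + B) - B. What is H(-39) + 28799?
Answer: 28754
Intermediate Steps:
H(B) = -45
H(-39) + 28799 = -45 + 28799 = 28754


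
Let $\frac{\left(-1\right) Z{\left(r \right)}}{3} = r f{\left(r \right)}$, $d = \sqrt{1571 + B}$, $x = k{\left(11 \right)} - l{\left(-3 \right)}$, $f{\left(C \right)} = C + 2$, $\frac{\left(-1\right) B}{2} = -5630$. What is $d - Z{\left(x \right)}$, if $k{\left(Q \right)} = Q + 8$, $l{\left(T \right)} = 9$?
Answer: $360 + \sqrt{12831} \approx 473.27$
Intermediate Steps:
$k{\left(Q \right)} = 8 + Q$
$B = 11260$ ($B = \left(-2\right) \left(-5630\right) = 11260$)
$f{\left(C \right)} = 2 + C$
$x = 10$ ($x = \left(8 + 11\right) - 9 = 19 - 9 = 10$)
$d = \sqrt{12831}$ ($d = \sqrt{1571 + 11260} = \sqrt{12831} \approx 113.27$)
$Z{\left(r \right)} = - 3 r \left(2 + r\right)$
$d - Z{\left(x \right)} = \sqrt{12831} - \left(-3\right) 10 \left(2 + 10\right) = \sqrt{12831} - \left(-3\right) 10 \cdot 12 = \sqrt{12831} - -360 = \sqrt{12831} + 360 = 360 + \sqrt{12831}$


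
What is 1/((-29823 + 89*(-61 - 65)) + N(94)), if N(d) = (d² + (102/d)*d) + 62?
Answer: -1/32037 ≈ -3.1214e-5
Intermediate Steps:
N(d) = 164 + d² (N(d) = (d² + 102) + 62 = (102 + d²) + 62 = 164 + d²)
1/((-29823 + 89*(-61 - 65)) + N(94)) = 1/((-29823 + 89*(-61 - 65)) + (164 + 94²)) = 1/((-29823 + 89*(-126)) + (164 + 8836)) = 1/((-29823 - 11214) + 9000) = 1/(-41037 + 9000) = 1/(-32037) = -1/32037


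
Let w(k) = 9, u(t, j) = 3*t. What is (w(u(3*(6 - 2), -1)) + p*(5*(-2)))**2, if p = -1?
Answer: 361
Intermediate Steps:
(w(u(3*(6 - 2), -1)) + p*(5*(-2)))**2 = (9 - 5*(-2))**2 = (9 - 1*(-10))**2 = (9 + 10)**2 = 19**2 = 361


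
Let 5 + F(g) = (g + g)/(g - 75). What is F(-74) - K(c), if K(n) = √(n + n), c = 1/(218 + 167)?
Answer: -597/149 - √770/385 ≈ -4.0788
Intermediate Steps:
c = 1/385 ≈ 0.0025974
K(n) = √2*√n (K(n) = √(2*n) = √2*√n)
F(g) = -5 + 2*g/(-75 + g) (F(g) = -5 + (g + g)/(g - 75) = -5 + (2*g)/(-75 + g) = -5 + 2*g/(-75 + g))
F(-74) - K(c) = 3*(125 - 1*(-74))/(-75 - 74) - √2*√(1/385) = 3*(125 + 74)/(-149) - √2*√385/385 = 3*(-1/149)*199 - √770/385 = -597/149 - √770/385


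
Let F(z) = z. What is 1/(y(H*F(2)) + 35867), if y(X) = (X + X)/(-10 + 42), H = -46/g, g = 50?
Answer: 200/7173377 ≈ 2.7881e-5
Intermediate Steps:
H = -23/25 (H = -46/50 = -46*1/50 = -23/25 ≈ -0.92000)
y(X) = X/16 (y(X) = (2*X)/32 = (2*X)*(1/32) = X/16)
1/(y(H*F(2)) + 35867) = 1/((-23/25*2)/16 + 35867) = 1/((1/16)*(-46/25) + 35867) = 1/(-23/200 + 35867) = 1/(7173377/200) = 200/7173377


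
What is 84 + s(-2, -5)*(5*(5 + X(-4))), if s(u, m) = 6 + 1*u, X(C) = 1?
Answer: 204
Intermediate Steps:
s(u, m) = 6 + u
84 + s(-2, -5)*(5*(5 + X(-4))) = 84 + (6 - 2)*(5*(5 + 1)) = 84 + 4*(5*6) = 84 + 4*30 = 84 + 120 = 204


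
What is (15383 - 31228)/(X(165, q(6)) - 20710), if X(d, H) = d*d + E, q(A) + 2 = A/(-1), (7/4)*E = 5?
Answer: -22183/9125 ≈ -2.4310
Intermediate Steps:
E = 20/7 (E = (4/7)*5 = 20/7 ≈ 2.8571)
q(A) = -2 - A (q(A) = -2 + A/(-1) = -2 + A*(-1) = -2 - A)
X(d, H) = 20/7 + d² (X(d, H) = d*d + 20/7 = d² + 20/7 = 20/7 + d²)
(15383 - 31228)/(X(165, q(6)) - 20710) = (15383 - 31228)/((20/7 + 165²) - 20710) = -15845/((20/7 + 27225) - 20710) = -15845/(190595/7 - 20710) = -15845/45625/7 = -15845*7/45625 = -22183/9125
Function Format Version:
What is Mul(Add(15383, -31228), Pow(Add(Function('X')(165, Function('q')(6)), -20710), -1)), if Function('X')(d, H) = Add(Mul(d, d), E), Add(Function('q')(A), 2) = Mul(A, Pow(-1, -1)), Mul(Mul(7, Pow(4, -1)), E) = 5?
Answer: Rational(-22183, 9125) ≈ -2.4310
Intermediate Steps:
E = Rational(20, 7) (E = Mul(Rational(4, 7), 5) = Rational(20, 7) ≈ 2.8571)
Function('q')(A) = Add(-2, Mul(-1, A)) (Function('q')(A) = Add(-2, Mul(A, Pow(-1, -1))) = Add(-2, Mul(A, -1)) = Add(-2, Mul(-1, A)))
Function('X')(d, H) = Add(Rational(20, 7), Pow(d, 2)) (Function('X')(d, H) = Add(Mul(d, d), Rational(20, 7)) = Add(Pow(d, 2), Rational(20, 7)) = Add(Rational(20, 7), Pow(d, 2)))
Mul(Add(15383, -31228), Pow(Add(Function('X')(165, Function('q')(6)), -20710), -1)) = Mul(Add(15383, -31228), Pow(Add(Add(Rational(20, 7), Pow(165, 2)), -20710), -1)) = Mul(-15845, Pow(Add(Add(Rational(20, 7), 27225), -20710), -1)) = Mul(-15845, Pow(Add(Rational(190595, 7), -20710), -1)) = Mul(-15845, Pow(Rational(45625, 7), -1)) = Mul(-15845, Rational(7, 45625)) = Rational(-22183, 9125)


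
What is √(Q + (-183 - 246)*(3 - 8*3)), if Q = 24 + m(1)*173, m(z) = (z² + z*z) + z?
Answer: 4*√597 ≈ 97.734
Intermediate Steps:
m(z) = z + 2*z² (m(z) = (z² + z²) + z = 2*z² + z = z + 2*z²)
Q = 543 (Q = 24 + (1*(1 + 2*1))*173 = 24 + (1*(1 + 2))*173 = 24 + (1*3)*173 = 24 + 3*173 = 24 + 519 = 543)
√(Q + (-183 - 246)*(3 - 8*3)) = √(543 + (-183 - 246)*(3 - 8*3)) = √(543 - 429*(3 - 24)) = √(543 - 429*(-21)) = √(543 + 9009) = √9552 = 4*√597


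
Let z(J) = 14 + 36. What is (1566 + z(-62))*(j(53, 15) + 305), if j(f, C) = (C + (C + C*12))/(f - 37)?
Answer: 514090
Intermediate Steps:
j(f, C) = 14*C/(-37 + f) (j(f, C) = (C + (C + 12*C))/(-37 + f) = (C + 13*C)/(-37 + f) = (14*C)/(-37 + f) = 14*C/(-37 + f))
z(J) = 50
(1566 + z(-62))*(j(53, 15) + 305) = (1566 + 50)*(14*15/(-37 + 53) + 305) = 1616*(14*15/16 + 305) = 1616*(14*15*(1/16) + 305) = 1616*(105/8 + 305) = 1616*(2545/8) = 514090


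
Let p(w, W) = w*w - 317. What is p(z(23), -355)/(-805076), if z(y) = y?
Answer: -53/201269 ≈ -0.00026333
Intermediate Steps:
p(w, W) = -317 + w² (p(w, W) = w² - 317 = -317 + w²)
p(z(23), -355)/(-805076) = (-317 + 23²)/(-805076) = (-317 + 529)*(-1/805076) = 212*(-1/805076) = -53/201269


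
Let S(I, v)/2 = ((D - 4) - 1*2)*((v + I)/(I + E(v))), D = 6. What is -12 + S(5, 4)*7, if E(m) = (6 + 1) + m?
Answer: -12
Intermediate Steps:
E(m) = 7 + m
S(I, v) = 0 (S(I, v) = 2*(((6 - 4) - 1*2)*((v + I)/(I + (7 + v)))) = 2*((2 - 2)*((I + v)/(7 + I + v))) = 2*(0*((I + v)/(7 + I + v))) = 2*0 = 0)
-12 + S(5, 4)*7 = -12 + 0*7 = -12 + 0 = -12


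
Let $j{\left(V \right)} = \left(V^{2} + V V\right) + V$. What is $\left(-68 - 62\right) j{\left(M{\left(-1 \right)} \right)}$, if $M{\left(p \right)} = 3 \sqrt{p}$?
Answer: $2340 - 390 i \approx 2340.0 - 390.0 i$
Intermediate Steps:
$j{\left(V \right)} = V + 2 V^{2}$ ($j{\left(V \right)} = \left(V^{2} + V^{2}\right) + V = 2 V^{2} + V = V + 2 V^{2}$)
$\left(-68 - 62\right) j{\left(M{\left(-1 \right)} \right)} = \left(-68 - 62\right) 3 \sqrt{-1} \left(1 + 2 \cdot 3 \sqrt{-1}\right) = - 130 \cdot 3 i \left(1 + 2 \cdot 3 i\right) = - 130 \cdot 3 i \left(1 + 6 i\right) = - 390 i \left(1 + 6 i\right)$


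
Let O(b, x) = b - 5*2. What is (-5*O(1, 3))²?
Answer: 2025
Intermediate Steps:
O(b, x) = -10 + b (O(b, x) = b - 1*10 = b - 10 = -10 + b)
(-5*O(1, 3))² = (-5*(-10 + 1))² = (-5*(-9))² = 45² = 2025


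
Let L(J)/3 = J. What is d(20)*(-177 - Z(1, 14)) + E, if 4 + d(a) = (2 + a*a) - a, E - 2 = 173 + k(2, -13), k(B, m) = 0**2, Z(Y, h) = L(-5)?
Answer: -61061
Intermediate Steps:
L(J) = 3*J
Z(Y, h) = -15 (Z(Y, h) = 3*(-5) = -15)
k(B, m) = 0
E = 175 (E = 2 + (173 + 0) = 2 + 173 = 175)
d(a) = -2 + a**2 - a (d(a) = -4 + ((2 + a*a) - a) = -4 + ((2 + a**2) - a) = -4 + (2 + a**2 - a) = -2 + a**2 - a)
d(20)*(-177 - Z(1, 14)) + E = (-2 + 20**2 - 1*20)*(-177 - 1*(-15)) + 175 = (-2 + 400 - 20)*(-177 + 15) + 175 = 378*(-162) + 175 = -61236 + 175 = -61061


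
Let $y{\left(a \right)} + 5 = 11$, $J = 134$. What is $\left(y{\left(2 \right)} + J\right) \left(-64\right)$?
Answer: $-8960$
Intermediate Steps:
$y{\left(a \right)} = 6$ ($y{\left(a \right)} = -5 + 11 = 6$)
$\left(y{\left(2 \right)} + J\right) \left(-64\right) = \left(6 + 134\right) \left(-64\right) = 140 \left(-64\right) = -8960$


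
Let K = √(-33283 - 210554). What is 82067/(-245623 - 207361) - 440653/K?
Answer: -82067/452984 + 440653*I*√27093/81279 ≈ -0.18117 + 892.37*I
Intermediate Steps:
K = 3*I*√27093 (K = √(-243837) = 3*I*√27093 ≈ 493.8*I)
82067/(-245623 - 207361) - 440653/K = 82067/(-245623 - 207361) - 440653*(-I*√27093/81279) = 82067/(-452984) - (-440653)*I*√27093/81279 = 82067*(-1/452984) + 440653*I*√27093/81279 = -82067/452984 + 440653*I*√27093/81279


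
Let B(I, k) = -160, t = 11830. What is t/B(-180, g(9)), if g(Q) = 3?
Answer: -1183/16 ≈ -73.938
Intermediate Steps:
t/B(-180, g(9)) = 11830/(-160) = 11830*(-1/160) = -1183/16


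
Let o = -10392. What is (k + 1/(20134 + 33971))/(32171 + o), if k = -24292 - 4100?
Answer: -1536149159/1178352795 ≈ -1.3036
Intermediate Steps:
k = -28392
(k + 1/(20134 + 33971))/(32171 + o) = (-28392 + 1/(20134 + 33971))/(32171 - 10392) = (-28392 + 1/54105)/21779 = (-28392 + 1/54105)*(1/21779) = -1536149159/54105*1/21779 = -1536149159/1178352795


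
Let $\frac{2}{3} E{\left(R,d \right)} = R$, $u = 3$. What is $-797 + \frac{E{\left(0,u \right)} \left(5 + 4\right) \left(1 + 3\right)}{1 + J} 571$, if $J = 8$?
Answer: $-797$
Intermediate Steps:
$E{\left(R,d \right)} = \frac{3 R}{2}$
$-797 + \frac{E{\left(0,u \right)} \left(5 + 4\right) \left(1 + 3\right)}{1 + J} 571 = -797 + \frac{\frac{3}{2} \cdot 0 \left(5 + 4\right) \left(1 + 3\right)}{1 + 8} \cdot 571 = -797 + \frac{0 \cdot 9 \cdot 4}{9} \cdot 571 = -797 + 0 \cdot 36 \cdot \frac{1}{9} \cdot 571 = -797 + 0 \cdot \frac{1}{9} \cdot 571 = -797 + 0 \cdot 571 = -797 + 0 = -797$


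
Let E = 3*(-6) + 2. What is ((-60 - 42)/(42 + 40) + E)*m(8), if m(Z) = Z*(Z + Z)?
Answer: -90496/41 ≈ -2207.2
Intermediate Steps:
m(Z) = 2*Z**2 (m(Z) = Z*(2*Z) = 2*Z**2)
E = -16 (E = -18 + 2 = -16)
((-60 - 42)/(42 + 40) + E)*m(8) = ((-60 - 42)/(42 + 40) - 16)*(2*8**2) = (-102/82 - 16)*(2*64) = (-102*1/82 - 16)*128 = (-51/41 - 16)*128 = -707/41*128 = -90496/41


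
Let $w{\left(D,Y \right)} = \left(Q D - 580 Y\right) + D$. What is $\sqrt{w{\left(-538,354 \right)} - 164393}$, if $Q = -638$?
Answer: $i \sqrt{27007} \approx 164.34 i$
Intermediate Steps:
$w{\left(D,Y \right)} = - 637 D - 580 Y$ ($w{\left(D,Y \right)} = \left(- 638 D - 580 Y\right) + D = - 637 D - 580 Y$)
$\sqrt{w{\left(-538,354 \right)} - 164393} = \sqrt{\left(\left(-637\right) \left(-538\right) - 205320\right) - 164393} = \sqrt{\left(342706 - 205320\right) - 164393} = \sqrt{137386 - 164393} = \sqrt{-27007} = i \sqrt{27007}$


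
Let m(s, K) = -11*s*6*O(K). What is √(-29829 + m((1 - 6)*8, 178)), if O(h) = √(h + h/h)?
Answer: √(-29829 + 2640*√179) ≈ 74.107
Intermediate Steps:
O(h) = √(1 + h) (O(h) = √(h + 1) = √(1 + h))
m(s, K) = -66*s*√(1 + K) (m(s, K) = -11*s*6*√(1 + K) = -11*6*s*√(1 + K) = -66*s*√(1 + K))
√(-29829 + m((1 - 6)*8, 178)) = √(-29829 - 66*(1 - 6)*8*√(1 + 178)) = √(-29829 - 66*(-5*8)*√179) = √(-29829 - 66*(-40)*√179) = √(-29829 + 2640*√179)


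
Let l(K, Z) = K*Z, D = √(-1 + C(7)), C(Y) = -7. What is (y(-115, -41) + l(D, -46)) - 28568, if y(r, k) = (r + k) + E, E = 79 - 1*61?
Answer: -28706 - 92*I*√2 ≈ -28706.0 - 130.11*I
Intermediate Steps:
E = 18 (E = 79 - 61 = 18)
D = 2*I*√2 (D = √(-1 - 7) = √(-8) = 2*I*√2 ≈ 2.8284*I)
y(r, k) = 18 + k + r (y(r, k) = (r + k) + 18 = (k + r) + 18 = 18 + k + r)
(y(-115, -41) + l(D, -46)) - 28568 = ((18 - 41 - 115) + (2*I*√2)*(-46)) - 28568 = (-138 - 92*I*√2) - 28568 = -28706 - 92*I*√2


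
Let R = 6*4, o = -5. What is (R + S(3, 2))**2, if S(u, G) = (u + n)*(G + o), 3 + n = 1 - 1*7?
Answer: 1764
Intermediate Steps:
n = -9 (n = -3 + (1 - 1*7) = -3 + (1 - 7) = -3 - 6 = -9)
R = 24
S(u, G) = (-9 + u)*(-5 + G) (S(u, G) = (u - 9)*(G - 5) = (-9 + u)*(-5 + G))
(R + S(3, 2))**2 = (24 + (45 - 9*2 - 5*3 + 2*3))**2 = (24 + (45 - 18 - 15 + 6))**2 = (24 + 18)**2 = 42**2 = 1764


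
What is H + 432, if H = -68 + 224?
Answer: 588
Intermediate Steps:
H = 156
H + 432 = 156 + 432 = 588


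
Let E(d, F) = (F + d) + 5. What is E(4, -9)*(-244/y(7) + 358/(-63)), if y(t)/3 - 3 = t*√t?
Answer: 0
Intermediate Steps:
E(d, F) = 5 + F + d
y(t) = 9 + 3*t^(3/2) (y(t) = 9 + 3*(t*√t) = 9 + 3*t^(3/2))
E(4, -9)*(-244/y(7) + 358/(-63)) = (5 - 9 + 4)*(-244/(9 + 3*7^(3/2)) + 358/(-63)) = 0*(-244/(9 + 3*(7*√7)) + 358*(-1/63)) = 0*(-244/(9 + 21*√7) - 358/63) = 0*(-358/63 - 244/(9 + 21*√7)) = 0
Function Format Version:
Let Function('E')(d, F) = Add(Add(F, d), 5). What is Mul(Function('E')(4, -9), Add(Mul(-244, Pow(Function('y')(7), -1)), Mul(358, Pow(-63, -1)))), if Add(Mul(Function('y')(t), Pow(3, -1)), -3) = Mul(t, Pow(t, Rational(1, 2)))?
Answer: 0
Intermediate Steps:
Function('E')(d, F) = Add(5, F, d)
Function('y')(t) = Add(9, Mul(3, Pow(t, Rational(3, 2)))) (Function('y')(t) = Add(9, Mul(3, Mul(t, Pow(t, Rational(1, 2))))) = Add(9, Mul(3, Pow(t, Rational(3, 2)))))
Mul(Function('E')(4, -9), Add(Mul(-244, Pow(Function('y')(7), -1)), Mul(358, Pow(-63, -1)))) = Mul(Add(5, -9, 4), Add(Mul(-244, Pow(Add(9, Mul(3, Pow(7, Rational(3, 2)))), -1)), Mul(358, Pow(-63, -1)))) = Mul(0, Add(Mul(-244, Pow(Add(9, Mul(3, Mul(7, Pow(7, Rational(1, 2))))), -1)), Mul(358, Rational(-1, 63)))) = Mul(0, Add(Mul(-244, Pow(Add(9, Mul(21, Pow(7, Rational(1, 2)))), -1)), Rational(-358, 63))) = Mul(0, Add(Rational(-358, 63), Mul(-244, Pow(Add(9, Mul(21, Pow(7, Rational(1, 2)))), -1)))) = 0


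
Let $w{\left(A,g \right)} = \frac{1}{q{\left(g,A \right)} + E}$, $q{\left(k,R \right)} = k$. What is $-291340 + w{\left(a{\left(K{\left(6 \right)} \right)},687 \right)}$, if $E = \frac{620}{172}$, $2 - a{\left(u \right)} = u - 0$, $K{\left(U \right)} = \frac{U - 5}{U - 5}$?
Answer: $- \frac{8651632597}{29696} \approx -2.9134 \cdot 10^{5}$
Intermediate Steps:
$K{\left(U \right)} = 1$ ($K{\left(U \right)} = \frac{-5 + U}{-5 + U} = 1$)
$a{\left(u \right)} = 2 - u$ ($a{\left(u \right)} = 2 - \left(u - 0\right) = 2 - \left(u + 0\right) = 2 - u$)
$E = \frac{155}{43}$ ($E = 620 \cdot \frac{1}{172} = \frac{155}{43} \approx 3.6047$)
$w{\left(A,g \right)} = \frac{1}{\frac{155}{43} + g}$ ($w{\left(A,g \right)} = \frac{1}{g + \frac{155}{43}} = \frac{1}{\frac{155}{43} + g}$)
$-291340 + w{\left(a{\left(K{\left(6 \right)} \right)},687 \right)} = -291340 + \frac{43}{155 + 43 \cdot 687} = -291340 + \frac{43}{155 + 29541} = -291340 + \frac{43}{29696} = - \frac{8651632597}{29696}$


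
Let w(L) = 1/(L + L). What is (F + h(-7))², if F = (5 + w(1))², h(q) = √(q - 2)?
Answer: 14497/16 + 363*I/2 ≈ 906.06 + 181.5*I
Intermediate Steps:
w(L) = 1/(2*L)
h(q) = √(-2 + q)
F = 121/4 (F = (5 + (½)/1)² = (5 + (½)*1)² = (5 + ½)² = (11/2)² = 121/4 ≈ 30.250)
(F + h(-7))² = (121/4 + √(-2 - 7))² = (121/4 + √(-9))² = (121/4 + 3*I)²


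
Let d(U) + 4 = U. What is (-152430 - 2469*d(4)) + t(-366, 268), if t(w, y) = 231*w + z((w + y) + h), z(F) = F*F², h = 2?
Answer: -1121712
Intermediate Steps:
d(U) = -4 + U
z(F) = F³
t(w, y) = (2 + w + y)³ + 231*w (t(w, y) = 231*w + ((w + y) + 2)³ = 231*w + (2 + w + y)³ = (2 + w + y)³ + 231*w)
(-152430 - 2469*d(4)) + t(-366, 268) = (-152430 - 2469*(-4 + 4)) + ((2 - 366 + 268)³ + 231*(-366)) = (-152430 - 2469*0) + ((-96)³ - 84546) = (-152430 + 0) + (-884736 - 84546) = -152430 - 969282 = -1121712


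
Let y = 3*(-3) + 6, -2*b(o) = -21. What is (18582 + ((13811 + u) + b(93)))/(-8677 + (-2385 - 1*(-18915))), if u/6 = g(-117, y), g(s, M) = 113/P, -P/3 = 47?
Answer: 3045477/738182 ≈ 4.1256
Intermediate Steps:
P = -141 (P = -3*47 = -141)
b(o) = 21/2 (b(o) = -½*(-21) = 21/2)
y = -3 (y = -9 + 6 = -3)
g(s, M) = -113/141 (g(s, M) = 113/(-141) = 113*(-1/141) = -113/141)
u = -226/47 (u = 6*(-113/141) = -226/47 ≈ -4.8085)
(18582 + ((13811 + u) + b(93)))/(-8677 + (-2385 - 1*(-18915))) = (18582 + ((13811 - 226/47) + 21/2))/(-8677 + (-2385 - 1*(-18915))) = (18582 + (648891/47 + 21/2))/(-8677 + (-2385 + 18915)) = (18582 + 1298769/94)/(-8677 + 16530) = (3045477/94)/7853 = (3045477/94)*(1/7853) = 3045477/738182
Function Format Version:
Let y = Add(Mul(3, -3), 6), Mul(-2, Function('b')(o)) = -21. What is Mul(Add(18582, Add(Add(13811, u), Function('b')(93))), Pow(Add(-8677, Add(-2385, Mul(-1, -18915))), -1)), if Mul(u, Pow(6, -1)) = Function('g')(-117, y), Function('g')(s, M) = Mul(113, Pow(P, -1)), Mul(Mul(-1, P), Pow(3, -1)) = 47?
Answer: Rational(3045477, 738182) ≈ 4.1256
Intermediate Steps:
P = -141 (P = Mul(-3, 47) = -141)
Function('b')(o) = Rational(21, 2) (Function('b')(o) = Mul(Rational(-1, 2), -21) = Rational(21, 2))
y = -3 (y = Add(-9, 6) = -3)
Function('g')(s, M) = Rational(-113, 141) (Function('g')(s, M) = Mul(113, Pow(-141, -1)) = Mul(113, Rational(-1, 141)) = Rational(-113, 141))
u = Rational(-226, 47) (u = Mul(6, Rational(-113, 141)) = Rational(-226, 47) ≈ -4.8085)
Mul(Add(18582, Add(Add(13811, u), Function('b')(93))), Pow(Add(-8677, Add(-2385, Mul(-1, -18915))), -1)) = Mul(Add(18582, Add(Add(13811, Rational(-226, 47)), Rational(21, 2))), Pow(Add(-8677, Add(-2385, Mul(-1, -18915))), -1)) = Mul(Add(18582, Add(Rational(648891, 47), Rational(21, 2))), Pow(Add(-8677, Add(-2385, 18915)), -1)) = Mul(Add(18582, Rational(1298769, 94)), Pow(Add(-8677, 16530), -1)) = Mul(Rational(3045477, 94), Pow(7853, -1)) = Mul(Rational(3045477, 94), Rational(1, 7853)) = Rational(3045477, 738182)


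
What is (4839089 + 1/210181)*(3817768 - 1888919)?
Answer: 1961802546327858390/210181 ≈ 9.3339e+12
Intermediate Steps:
(4839089 + 1/210181)*(3817768 - 1888919) = (4839089 + 1/210181)*1928849 = (1017084565110/210181)*1928849 = 1961802546327858390/210181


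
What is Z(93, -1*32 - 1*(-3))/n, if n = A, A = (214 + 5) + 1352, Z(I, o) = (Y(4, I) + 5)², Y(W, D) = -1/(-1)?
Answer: 36/1571 ≈ 0.022915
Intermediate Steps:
Y(W, D) = 1 (Y(W, D) = -1*(-1) = 1)
Z(I, o) = 36 (Z(I, o) = (1 + 5)² = 6² = 36)
A = 1571 (A = 219 + 1352 = 1571)
n = 1571
Z(93, -1*32 - 1*(-3))/n = 36/1571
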